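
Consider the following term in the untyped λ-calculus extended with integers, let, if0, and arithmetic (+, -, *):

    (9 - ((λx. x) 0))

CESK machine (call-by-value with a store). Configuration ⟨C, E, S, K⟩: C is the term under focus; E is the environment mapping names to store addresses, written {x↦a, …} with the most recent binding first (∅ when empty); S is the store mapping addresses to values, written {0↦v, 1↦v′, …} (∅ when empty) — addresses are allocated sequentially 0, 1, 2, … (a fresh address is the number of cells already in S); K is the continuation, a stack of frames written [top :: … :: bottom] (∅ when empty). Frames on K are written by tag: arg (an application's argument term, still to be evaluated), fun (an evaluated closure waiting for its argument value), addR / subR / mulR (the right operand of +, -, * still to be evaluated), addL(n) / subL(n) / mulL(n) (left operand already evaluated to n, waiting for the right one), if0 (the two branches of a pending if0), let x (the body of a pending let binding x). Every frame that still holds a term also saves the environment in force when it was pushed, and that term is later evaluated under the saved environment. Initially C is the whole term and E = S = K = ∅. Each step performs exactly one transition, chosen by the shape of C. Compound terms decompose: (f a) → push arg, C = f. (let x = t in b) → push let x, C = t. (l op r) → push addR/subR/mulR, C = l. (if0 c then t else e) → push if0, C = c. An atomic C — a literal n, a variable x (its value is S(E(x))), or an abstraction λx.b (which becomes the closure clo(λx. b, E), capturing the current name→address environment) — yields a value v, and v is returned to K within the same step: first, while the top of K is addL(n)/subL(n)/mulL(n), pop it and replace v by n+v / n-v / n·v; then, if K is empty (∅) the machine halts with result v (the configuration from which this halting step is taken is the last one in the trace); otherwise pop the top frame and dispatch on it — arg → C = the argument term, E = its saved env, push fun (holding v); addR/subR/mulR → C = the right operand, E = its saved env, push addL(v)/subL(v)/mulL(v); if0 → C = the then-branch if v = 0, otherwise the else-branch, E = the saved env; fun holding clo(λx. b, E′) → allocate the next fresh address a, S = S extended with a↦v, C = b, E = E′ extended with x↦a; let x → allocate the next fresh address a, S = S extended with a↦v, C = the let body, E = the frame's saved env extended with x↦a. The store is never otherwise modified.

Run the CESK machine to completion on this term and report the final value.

Answer: 9

Execution trace:
[0] ⟨C=(9 - ((λx. x) 0)); E=∅; S=∅; K=∅⟩
[1] ⟨C=9; E=∅; S=∅; K=[subR]⟩
[2] ⟨C=((λx. x) 0); E=∅; S=∅; K=[subL(9)]⟩
[3] ⟨C=(λx. x); E=∅; S=∅; K=[arg :: subL(9)]⟩
[4] ⟨C=0; E=∅; S=∅; K=[fun :: subL(9)]⟩
[5] ⟨C=x; E={x↦0}; S={0↦0}; K=[subL(9)]⟩
→ final value 9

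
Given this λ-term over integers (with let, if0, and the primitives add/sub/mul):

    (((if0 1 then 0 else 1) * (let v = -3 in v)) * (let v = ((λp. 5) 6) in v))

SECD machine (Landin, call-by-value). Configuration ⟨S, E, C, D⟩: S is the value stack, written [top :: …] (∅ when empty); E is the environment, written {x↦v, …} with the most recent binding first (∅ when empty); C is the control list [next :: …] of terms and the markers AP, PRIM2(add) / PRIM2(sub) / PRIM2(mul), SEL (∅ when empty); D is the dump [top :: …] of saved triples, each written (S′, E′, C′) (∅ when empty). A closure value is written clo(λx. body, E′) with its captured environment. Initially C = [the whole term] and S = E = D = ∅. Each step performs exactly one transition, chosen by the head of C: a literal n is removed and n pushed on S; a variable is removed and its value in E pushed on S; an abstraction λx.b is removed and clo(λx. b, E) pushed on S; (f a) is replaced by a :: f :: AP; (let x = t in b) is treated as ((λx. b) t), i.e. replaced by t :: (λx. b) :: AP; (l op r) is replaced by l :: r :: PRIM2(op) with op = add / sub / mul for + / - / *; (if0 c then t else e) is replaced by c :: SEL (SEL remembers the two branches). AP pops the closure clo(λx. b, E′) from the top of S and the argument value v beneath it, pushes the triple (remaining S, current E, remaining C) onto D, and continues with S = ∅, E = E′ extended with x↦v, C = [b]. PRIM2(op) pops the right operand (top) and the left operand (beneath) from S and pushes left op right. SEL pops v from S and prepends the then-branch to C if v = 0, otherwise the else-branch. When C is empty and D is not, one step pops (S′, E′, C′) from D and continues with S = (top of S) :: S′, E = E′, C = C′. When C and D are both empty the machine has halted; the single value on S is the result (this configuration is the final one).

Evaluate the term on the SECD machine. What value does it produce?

Answer: -15

Execution trace:
t=0: <S=∅, E=∅, C=[(((if0 1 then 0 else 1) * (let v = -3 in v)) * (let v = ((λp. 5) 6) in v))], D=∅>
t=1: <S=∅, E=∅, C=[((if0 1 then 0 else 1) * (let v = -3 in v)) :: (let v = ((λp. 5) 6) in v) :: PRIM2(mul)], D=∅>
t=2: <S=∅, E=∅, C=[(if0 1 then 0 else 1) :: (let v = -3 in v) :: PRIM2(mul) :: (let v = ((λp. 5) 6) in v) :: PRIM2(mul)], D=∅>
t=3: <S=∅, E=∅, C=[1 :: SEL :: (let v = -3 in v) :: PRIM2(mul) :: (let v = ((λp. 5) 6) in v) :: PRIM2(mul)], D=∅>
t=4: <S=[1], E=∅, C=[SEL :: (let v = -3 in v) :: PRIM2(mul) :: (let v = ((λp. 5) 6) in v) :: PRIM2(mul)], D=∅>
t=5: <S=∅, E=∅, C=[1 :: (let v = -3 in v) :: PRIM2(mul) :: (let v = ((λp. 5) 6) in v) :: PRIM2(mul)], D=∅>
t=6: <S=[1], E=∅, C=[(let v = -3 in v) :: PRIM2(mul) :: (let v = ((λp. 5) 6) in v) :: PRIM2(mul)], D=∅>
t=7: <S=[1], E=∅, C=[-3 :: (λv. v) :: AP :: PRIM2(mul) :: (let v = ((λp. 5) 6) in v) :: PRIM2(mul)], D=∅>
t=8: <S=[-3 :: 1], E=∅, C=[(λv. v) :: AP :: PRIM2(mul) :: (let v = ((λp. 5) 6) in v) :: PRIM2(mul)], D=∅>
t=9: <S=[clo(λv. v, ∅) :: -3 :: 1], E=∅, C=[AP :: PRIM2(mul) :: (let v = ((λp. 5) 6) in v) :: PRIM2(mul)], D=∅>
t=10: <S=∅, E={v↦-3}, C=[v], D=[([1], ∅, [PRIM2(mul) :: (let v = ((λp. 5) 6) in v) :: PRIM2(mul)])]>
t=11: <S=[-3], E={v↦-3}, C=∅, D=[([1], ∅, [PRIM2(mul) :: (let v = ((λp. 5) 6) in v) :: PRIM2(mul)])]>
t=12: <S=[-3 :: 1], E=∅, C=[PRIM2(mul) :: (let v = ((λp. 5) 6) in v) :: PRIM2(mul)], D=∅>
t=13: <S=[-3], E=∅, C=[(let v = ((λp. 5) 6) in v) :: PRIM2(mul)], D=∅>
t=14: <S=[-3], E=∅, C=[((λp. 5) 6) :: (λv. v) :: AP :: PRIM2(mul)], D=∅>
t=15: <S=[-3], E=∅, C=[6 :: (λp. 5) :: AP :: (λv. v) :: AP :: PRIM2(mul)], D=∅>
t=16: <S=[6 :: -3], E=∅, C=[(λp. 5) :: AP :: (λv. v) :: AP :: PRIM2(mul)], D=∅>
t=17: <S=[clo(λp. 5, ∅) :: 6 :: -3], E=∅, C=[AP :: (λv. v) :: AP :: PRIM2(mul)], D=∅>
t=18: <S=∅, E={p↦6}, C=[5], D=[([-3], ∅, [(λv. v) :: AP :: PRIM2(mul)])]>
t=19: <S=[5], E={p↦6}, C=∅, D=[([-3], ∅, [(λv. v) :: AP :: PRIM2(mul)])]>
t=20: <S=[5 :: -3], E=∅, C=[(λv. v) :: AP :: PRIM2(mul)], D=∅>
t=21: <S=[clo(λv. v, ∅) :: 5 :: -3], E=∅, C=[AP :: PRIM2(mul)], D=∅>
t=22: <S=∅, E={v↦5}, C=[v], D=[([-3], ∅, [PRIM2(mul)])]>
t=23: <S=[5], E={v↦5}, C=∅, D=[([-3], ∅, [PRIM2(mul)])]>
t=24: <S=[5 :: -3], E=∅, C=[PRIM2(mul)], D=∅>
t=25: <S=[-15], E=∅, C=∅, D=∅>
→ final value -15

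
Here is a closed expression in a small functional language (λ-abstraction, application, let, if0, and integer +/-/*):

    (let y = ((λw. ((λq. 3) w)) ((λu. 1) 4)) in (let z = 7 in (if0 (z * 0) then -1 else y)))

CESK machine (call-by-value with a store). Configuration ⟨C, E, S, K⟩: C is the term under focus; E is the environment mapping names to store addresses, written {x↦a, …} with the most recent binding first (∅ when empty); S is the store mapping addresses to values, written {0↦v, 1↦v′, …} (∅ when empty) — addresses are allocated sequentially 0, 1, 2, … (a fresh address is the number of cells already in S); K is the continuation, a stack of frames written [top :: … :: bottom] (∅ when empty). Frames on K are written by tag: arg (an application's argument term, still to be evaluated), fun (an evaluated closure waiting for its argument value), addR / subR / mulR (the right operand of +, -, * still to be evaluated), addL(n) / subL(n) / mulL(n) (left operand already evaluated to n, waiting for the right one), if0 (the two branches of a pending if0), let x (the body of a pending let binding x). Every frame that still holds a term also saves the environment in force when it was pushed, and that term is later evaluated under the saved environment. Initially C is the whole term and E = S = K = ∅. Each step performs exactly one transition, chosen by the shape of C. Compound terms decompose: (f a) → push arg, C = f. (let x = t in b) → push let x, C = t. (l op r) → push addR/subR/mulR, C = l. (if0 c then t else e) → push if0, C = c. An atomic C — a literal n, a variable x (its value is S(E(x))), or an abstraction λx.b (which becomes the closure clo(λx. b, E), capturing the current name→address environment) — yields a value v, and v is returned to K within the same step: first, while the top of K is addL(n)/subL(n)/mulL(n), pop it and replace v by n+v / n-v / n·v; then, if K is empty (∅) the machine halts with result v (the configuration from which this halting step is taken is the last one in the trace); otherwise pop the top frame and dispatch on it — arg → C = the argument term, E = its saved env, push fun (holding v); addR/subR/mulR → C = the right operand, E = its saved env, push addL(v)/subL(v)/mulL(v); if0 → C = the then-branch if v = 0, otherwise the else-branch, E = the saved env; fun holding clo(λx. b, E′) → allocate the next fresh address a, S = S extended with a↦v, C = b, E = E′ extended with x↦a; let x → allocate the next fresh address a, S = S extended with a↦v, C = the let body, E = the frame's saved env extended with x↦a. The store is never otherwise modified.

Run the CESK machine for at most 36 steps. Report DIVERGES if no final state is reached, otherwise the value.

Answer: -1

Derivation:
0. ⟨C=(let y = ((λw. ((λq. 3) w)) ((λu. 1) 4)) in (let z = 7 in (if0 (z * 0) then -1 else y))); E=∅; S=∅; K=∅⟩
1. ⟨C=((λw. ((λq. 3) w)) ((λu. 1) 4)); E=∅; S=∅; K=[let y]⟩
2. ⟨C=(λw. ((λq. 3) w)); E=∅; S=∅; K=[arg :: let y]⟩
3. ⟨C=((λu. 1) 4); E=∅; S=∅; K=[fun :: let y]⟩
4. ⟨C=(λu. 1); E=∅; S=∅; K=[arg :: fun :: let y]⟩
5. ⟨C=4; E=∅; S=∅; K=[fun :: fun :: let y]⟩
6. ⟨C=1; E={u↦0}; S={0↦4}; K=[fun :: let y]⟩
7. ⟨C=((λq. 3) w); E={w↦1}; S={0↦4, 1↦1}; K=[let y]⟩
8. ⟨C=(λq. 3); E={w↦1}; S={0↦4, 1↦1}; K=[arg :: let y]⟩
9. ⟨C=w; E={w↦1}; S={0↦4, 1↦1}; K=[fun :: let y]⟩
10. ⟨C=3; E={q↦2, w↦1}; S={0↦4, 1↦1, 2↦1}; K=[let y]⟩
11. ⟨C=(let z = 7 in (if0 (z * 0) then -1 else y)); E={y↦3}; S={0↦4, 1↦1, 2↦1, 3↦3}; K=∅⟩
12. ⟨C=7; E={y↦3}; S={0↦4, 1↦1, 2↦1, 3↦3}; K=[let z]⟩
13. ⟨C=(if0 (z * 0) then -1 else y); E={z↦4, y↦3}; S={0↦4, 1↦1, 2↦1, 3↦3, 4↦7}; K=∅⟩
14. ⟨C=(z * 0); E={z↦4, y↦3}; S={0↦4, 1↦1, 2↦1, 3↦3, 4↦7}; K=[if0]⟩
15. ⟨C=z; E={z↦4, y↦3}; S={0↦4, 1↦1, 2↦1, 3↦3, 4↦7}; K=[mulR :: if0]⟩
16. ⟨C=0; E={z↦4, y↦3}; S={0↦4, 1↦1, 2↦1, 3↦3, 4↦7}; K=[mulL(7) :: if0]⟩
17. ⟨C=-1; E={z↦4, y↦3}; S={0↦4, 1↦1, 2↦1, 3↦3, 4↦7}; K=∅⟩
→ final value -1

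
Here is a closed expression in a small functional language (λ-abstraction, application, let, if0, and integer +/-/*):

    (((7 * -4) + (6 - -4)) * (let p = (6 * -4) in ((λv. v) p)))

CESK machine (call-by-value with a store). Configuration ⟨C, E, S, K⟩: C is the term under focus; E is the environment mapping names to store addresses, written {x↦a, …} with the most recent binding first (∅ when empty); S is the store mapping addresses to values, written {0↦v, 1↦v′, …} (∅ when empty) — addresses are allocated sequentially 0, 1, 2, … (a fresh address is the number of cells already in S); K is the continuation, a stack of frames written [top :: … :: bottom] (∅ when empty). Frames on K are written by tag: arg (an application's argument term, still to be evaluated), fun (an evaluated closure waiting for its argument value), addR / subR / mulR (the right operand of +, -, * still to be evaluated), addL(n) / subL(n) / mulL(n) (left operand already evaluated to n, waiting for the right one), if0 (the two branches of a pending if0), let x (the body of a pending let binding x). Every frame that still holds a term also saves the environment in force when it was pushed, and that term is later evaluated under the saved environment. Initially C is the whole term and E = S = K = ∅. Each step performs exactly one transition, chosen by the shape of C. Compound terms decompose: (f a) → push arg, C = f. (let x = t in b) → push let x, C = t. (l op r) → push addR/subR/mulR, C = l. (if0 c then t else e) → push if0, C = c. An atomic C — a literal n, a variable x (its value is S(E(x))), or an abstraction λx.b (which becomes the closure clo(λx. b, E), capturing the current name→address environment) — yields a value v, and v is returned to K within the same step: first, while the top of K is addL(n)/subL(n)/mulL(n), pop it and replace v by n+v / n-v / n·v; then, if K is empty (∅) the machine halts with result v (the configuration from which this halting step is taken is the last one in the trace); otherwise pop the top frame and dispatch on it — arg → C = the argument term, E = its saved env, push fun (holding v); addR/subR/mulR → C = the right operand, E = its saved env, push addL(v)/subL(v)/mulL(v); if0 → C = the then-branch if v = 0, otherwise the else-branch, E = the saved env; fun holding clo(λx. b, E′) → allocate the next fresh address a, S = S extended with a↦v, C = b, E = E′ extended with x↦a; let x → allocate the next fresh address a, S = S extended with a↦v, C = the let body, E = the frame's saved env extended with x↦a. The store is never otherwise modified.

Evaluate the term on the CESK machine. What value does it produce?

Answer: 432

Execution trace:
t=0: ⟨C=(((7 * -4) + (6 - -4)) * (let p = (6 * -4) in ((λv. v) p))); E=∅; S=∅; K=∅⟩
t=1: ⟨C=((7 * -4) + (6 - -4)); E=∅; S=∅; K=[mulR]⟩
t=2: ⟨C=(7 * -4); E=∅; S=∅; K=[addR :: mulR]⟩
t=3: ⟨C=7; E=∅; S=∅; K=[mulR :: addR :: mulR]⟩
t=4: ⟨C=-4; E=∅; S=∅; K=[mulL(7) :: addR :: mulR]⟩
t=5: ⟨C=(6 - -4); E=∅; S=∅; K=[addL(-28) :: mulR]⟩
t=6: ⟨C=6; E=∅; S=∅; K=[subR :: addL(-28) :: mulR]⟩
t=7: ⟨C=-4; E=∅; S=∅; K=[subL(6) :: addL(-28) :: mulR]⟩
t=8: ⟨C=(let p = (6 * -4) in ((λv. v) p)); E=∅; S=∅; K=[mulL(-18)]⟩
t=9: ⟨C=(6 * -4); E=∅; S=∅; K=[let p :: mulL(-18)]⟩
t=10: ⟨C=6; E=∅; S=∅; K=[mulR :: let p :: mulL(-18)]⟩
t=11: ⟨C=-4; E=∅; S=∅; K=[mulL(6) :: let p :: mulL(-18)]⟩
t=12: ⟨C=((λv. v) p); E={p↦0}; S={0↦-24}; K=[mulL(-18)]⟩
t=13: ⟨C=(λv. v); E={p↦0}; S={0↦-24}; K=[arg :: mulL(-18)]⟩
t=14: ⟨C=p; E={p↦0}; S={0↦-24}; K=[fun :: mulL(-18)]⟩
t=15: ⟨C=v; E={v↦1, p↦0}; S={0↦-24, 1↦-24}; K=[mulL(-18)]⟩
→ final value 432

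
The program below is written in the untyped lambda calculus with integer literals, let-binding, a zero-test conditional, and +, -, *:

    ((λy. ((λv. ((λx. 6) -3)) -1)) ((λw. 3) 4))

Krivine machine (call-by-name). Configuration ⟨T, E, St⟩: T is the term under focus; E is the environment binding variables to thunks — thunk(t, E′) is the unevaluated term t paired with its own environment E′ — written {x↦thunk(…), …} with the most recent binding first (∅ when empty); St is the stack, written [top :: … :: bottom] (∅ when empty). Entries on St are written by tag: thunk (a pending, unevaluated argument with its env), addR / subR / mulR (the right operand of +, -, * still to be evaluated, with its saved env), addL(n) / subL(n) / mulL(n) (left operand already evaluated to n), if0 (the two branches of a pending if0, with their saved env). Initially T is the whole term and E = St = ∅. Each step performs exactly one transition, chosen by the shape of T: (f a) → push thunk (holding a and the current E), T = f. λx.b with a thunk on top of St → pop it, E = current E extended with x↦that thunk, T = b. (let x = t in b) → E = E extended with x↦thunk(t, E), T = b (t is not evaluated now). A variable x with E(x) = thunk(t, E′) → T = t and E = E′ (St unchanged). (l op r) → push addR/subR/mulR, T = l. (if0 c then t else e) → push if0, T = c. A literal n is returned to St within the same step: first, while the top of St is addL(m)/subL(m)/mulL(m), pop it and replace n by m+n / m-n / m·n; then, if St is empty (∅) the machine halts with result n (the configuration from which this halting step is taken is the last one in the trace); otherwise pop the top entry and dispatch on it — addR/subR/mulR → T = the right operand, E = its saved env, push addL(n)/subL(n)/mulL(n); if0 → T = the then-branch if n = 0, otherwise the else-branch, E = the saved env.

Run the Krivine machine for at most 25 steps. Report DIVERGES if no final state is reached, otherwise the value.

0. ⟨T=((λy. ((λv. ((λx. 6) -3)) -1)) ((λw. 3) 4)); E=∅; St=∅⟩
1. ⟨T=(λy. ((λv. ((λx. 6) -3)) -1)); E=∅; St=[thunk]⟩
2. ⟨T=((λv. ((λx. 6) -3)) -1); E={y↦thunk(((λw. 3) 4), ∅)}; St=∅⟩
3. ⟨T=(λv. ((λx. 6) -3)); E={y↦thunk(((λw. 3) 4), ∅)}; St=[thunk]⟩
4. ⟨T=((λx. 6) -3); E={v↦thunk(-1, {y↦thunk(((λw. 3) 4), ∅)}), y↦thunk(((λw. 3) 4), ∅)}; St=∅⟩
5. ⟨T=(λx. 6); E={v↦thunk(-1, {y↦thunk(((λw. 3) 4), ∅)}), y↦thunk(((λw. 3) 4), ∅)}; St=[thunk]⟩
6. ⟨T=6; E={x↦thunk(-3, {v↦thunk(-1, {y↦thunk(((λw. 3) 4), ∅)}), y↦thunk(((λw. 3) 4), ∅)}), v↦thunk(-1, {y↦thunk(((λw. 3) 4), ∅)}), y↦thunk(((λw. 3) 4), ∅)}; St=∅⟩
→ final value 6

Answer: 6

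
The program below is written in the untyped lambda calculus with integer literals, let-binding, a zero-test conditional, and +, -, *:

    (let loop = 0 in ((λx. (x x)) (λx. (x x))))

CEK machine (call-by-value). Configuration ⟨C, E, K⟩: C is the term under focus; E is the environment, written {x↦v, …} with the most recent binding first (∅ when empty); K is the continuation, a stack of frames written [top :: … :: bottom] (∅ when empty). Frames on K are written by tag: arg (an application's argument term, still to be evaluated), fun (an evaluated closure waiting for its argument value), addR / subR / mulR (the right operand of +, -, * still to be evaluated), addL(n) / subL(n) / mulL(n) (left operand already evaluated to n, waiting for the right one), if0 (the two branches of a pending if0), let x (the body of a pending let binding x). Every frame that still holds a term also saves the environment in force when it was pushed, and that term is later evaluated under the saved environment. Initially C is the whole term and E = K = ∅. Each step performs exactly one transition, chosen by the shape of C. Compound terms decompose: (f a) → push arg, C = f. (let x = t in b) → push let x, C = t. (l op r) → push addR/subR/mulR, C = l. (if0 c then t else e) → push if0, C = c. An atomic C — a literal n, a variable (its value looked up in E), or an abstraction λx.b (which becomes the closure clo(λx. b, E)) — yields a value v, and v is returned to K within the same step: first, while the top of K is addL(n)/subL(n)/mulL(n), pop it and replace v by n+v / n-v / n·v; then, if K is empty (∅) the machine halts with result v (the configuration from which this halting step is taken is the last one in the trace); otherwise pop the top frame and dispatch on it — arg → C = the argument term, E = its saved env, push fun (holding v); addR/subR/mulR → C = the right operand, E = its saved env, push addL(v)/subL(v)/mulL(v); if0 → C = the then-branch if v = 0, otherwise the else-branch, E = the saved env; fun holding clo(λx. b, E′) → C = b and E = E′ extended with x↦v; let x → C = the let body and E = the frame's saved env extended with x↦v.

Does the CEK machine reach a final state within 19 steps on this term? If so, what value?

0. ⟨C=(let loop = 0 in ((λx. (x x)) (λx. (x x)))); E=∅; K=∅⟩
1. ⟨C=0; E=∅; K=[let loop]⟩
2. ⟨C=((λx. (x x)) (λx. (x x))); E={loop↦0}; K=∅⟩
3. ⟨C=(λx. (x x)); E={loop↦0}; K=[arg]⟩
4. ⟨C=(λx. (x x)); E={loop↦0}; K=[fun]⟩
5. ⟨C=(x x); E={x↦clo(λx. (x x), {loop↦0}), loop↦0}; K=∅⟩
6. ⟨C=x; E={x↦clo(λx. (x x), {loop↦0}), loop↦0}; K=[arg]⟩
7. ⟨C=x; E={x↦clo(λx. (x x), {loop↦0}), loop↦0}; K=[fun]⟩
… configuration repeats with period 3 (steps 5–7 recur indefinitely) …

Answer: DIVERGES (no final state within 19 steps)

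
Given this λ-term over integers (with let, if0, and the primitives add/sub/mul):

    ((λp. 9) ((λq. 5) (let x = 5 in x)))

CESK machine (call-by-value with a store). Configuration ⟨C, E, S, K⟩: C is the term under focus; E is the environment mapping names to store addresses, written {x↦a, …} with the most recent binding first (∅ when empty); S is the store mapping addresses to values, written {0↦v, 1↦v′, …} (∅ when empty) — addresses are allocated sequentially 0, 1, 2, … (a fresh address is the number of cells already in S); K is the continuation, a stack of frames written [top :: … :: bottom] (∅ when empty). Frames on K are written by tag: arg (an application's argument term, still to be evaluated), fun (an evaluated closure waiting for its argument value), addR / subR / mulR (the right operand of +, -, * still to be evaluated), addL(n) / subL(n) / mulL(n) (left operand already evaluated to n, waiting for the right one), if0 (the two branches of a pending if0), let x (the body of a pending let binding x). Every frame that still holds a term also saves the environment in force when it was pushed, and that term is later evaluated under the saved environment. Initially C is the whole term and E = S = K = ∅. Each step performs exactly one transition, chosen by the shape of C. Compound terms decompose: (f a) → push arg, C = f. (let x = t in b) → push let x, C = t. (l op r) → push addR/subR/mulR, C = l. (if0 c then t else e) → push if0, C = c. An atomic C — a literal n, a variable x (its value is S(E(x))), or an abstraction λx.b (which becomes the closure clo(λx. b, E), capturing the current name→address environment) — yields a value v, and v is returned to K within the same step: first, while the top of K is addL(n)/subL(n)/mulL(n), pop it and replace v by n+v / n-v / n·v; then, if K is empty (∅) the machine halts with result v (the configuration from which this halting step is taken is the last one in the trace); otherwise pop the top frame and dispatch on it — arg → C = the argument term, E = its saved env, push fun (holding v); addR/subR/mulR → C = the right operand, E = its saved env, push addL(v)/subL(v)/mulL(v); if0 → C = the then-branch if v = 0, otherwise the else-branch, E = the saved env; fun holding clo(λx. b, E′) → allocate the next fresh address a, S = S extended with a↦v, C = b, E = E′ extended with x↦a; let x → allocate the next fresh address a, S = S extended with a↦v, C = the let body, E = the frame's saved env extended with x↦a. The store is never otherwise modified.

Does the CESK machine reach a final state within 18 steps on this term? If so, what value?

0. <C=((λp. 9) ((λq. 5) (let x = 5 in x))), E=∅, S=∅, K=∅>
1. <C=(λp. 9), E=∅, S=∅, K=[arg]>
2. <C=((λq. 5) (let x = 5 in x)), E=∅, S=∅, K=[fun]>
3. <C=(λq. 5), E=∅, S=∅, K=[arg :: fun]>
4. <C=(let x = 5 in x), E=∅, S=∅, K=[fun :: fun]>
5. <C=5, E=∅, S=∅, K=[let x :: fun :: fun]>
6. <C=x, E={x↦0}, S={0↦5}, K=[fun :: fun]>
7. <C=5, E={q↦1}, S={0↦5, 1↦5}, K=[fun]>
8. <C=9, E={p↦2}, S={0↦5, 1↦5, 2↦5}, K=∅>
→ final value 9

Answer: 9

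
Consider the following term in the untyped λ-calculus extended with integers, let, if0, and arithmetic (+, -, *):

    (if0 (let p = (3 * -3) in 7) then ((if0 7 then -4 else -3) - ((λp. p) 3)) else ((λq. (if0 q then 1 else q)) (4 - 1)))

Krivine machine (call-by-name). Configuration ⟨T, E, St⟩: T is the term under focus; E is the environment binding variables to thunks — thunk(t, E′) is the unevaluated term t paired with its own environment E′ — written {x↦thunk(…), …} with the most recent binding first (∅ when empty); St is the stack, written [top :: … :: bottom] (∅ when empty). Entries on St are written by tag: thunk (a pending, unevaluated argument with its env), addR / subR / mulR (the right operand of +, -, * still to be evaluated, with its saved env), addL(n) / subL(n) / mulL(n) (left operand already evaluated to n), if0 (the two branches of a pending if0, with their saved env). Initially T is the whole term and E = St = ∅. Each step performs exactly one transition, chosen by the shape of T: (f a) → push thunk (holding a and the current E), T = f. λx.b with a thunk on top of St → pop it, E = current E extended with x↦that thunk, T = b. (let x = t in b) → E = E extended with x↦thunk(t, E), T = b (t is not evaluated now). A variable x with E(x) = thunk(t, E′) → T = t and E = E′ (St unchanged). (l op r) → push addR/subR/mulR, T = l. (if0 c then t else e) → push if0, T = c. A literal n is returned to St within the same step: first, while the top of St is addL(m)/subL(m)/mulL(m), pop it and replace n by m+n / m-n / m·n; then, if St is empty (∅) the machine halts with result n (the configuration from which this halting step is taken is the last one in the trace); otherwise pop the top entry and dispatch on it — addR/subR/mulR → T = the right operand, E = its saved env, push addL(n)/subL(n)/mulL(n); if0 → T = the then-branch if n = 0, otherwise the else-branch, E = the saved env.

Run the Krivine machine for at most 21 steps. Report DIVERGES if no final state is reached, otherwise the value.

Answer: 3

Derivation:
0. [T=(if0 (let p = (3 * -3) in 7) then ((if0 7 then -4 else -3) - ((λp. p) 3)) else ((λq. (if0 q then 1 else q)) (4 - 1))) | E=∅ | St=∅]
1. [T=(let p = (3 * -3) in 7) | E=∅ | St=[if0]]
2. [T=7 | E={p↦thunk((3 * -3), ∅)} | St=[if0]]
3. [T=((λq. (if0 q then 1 else q)) (4 - 1)) | E=∅ | St=∅]
4. [T=(λq. (if0 q then 1 else q)) | E=∅ | St=[thunk]]
5. [T=(if0 q then 1 else q) | E={q↦thunk((4 - 1), ∅)} | St=∅]
6. [T=q | E={q↦thunk((4 - 1), ∅)} | St=[if0]]
7. [T=(4 - 1) | E=∅ | St=[if0]]
8. [T=4 | E=∅ | St=[subR :: if0]]
9. [T=1 | E=∅ | St=[subL(4) :: if0]]
10. [T=q | E={q↦thunk((4 - 1), ∅)} | St=∅]
11. [T=(4 - 1) | E=∅ | St=∅]
12. [T=4 | E=∅ | St=[subR]]
13. [T=1 | E=∅ | St=[subL(4)]]
→ final value 3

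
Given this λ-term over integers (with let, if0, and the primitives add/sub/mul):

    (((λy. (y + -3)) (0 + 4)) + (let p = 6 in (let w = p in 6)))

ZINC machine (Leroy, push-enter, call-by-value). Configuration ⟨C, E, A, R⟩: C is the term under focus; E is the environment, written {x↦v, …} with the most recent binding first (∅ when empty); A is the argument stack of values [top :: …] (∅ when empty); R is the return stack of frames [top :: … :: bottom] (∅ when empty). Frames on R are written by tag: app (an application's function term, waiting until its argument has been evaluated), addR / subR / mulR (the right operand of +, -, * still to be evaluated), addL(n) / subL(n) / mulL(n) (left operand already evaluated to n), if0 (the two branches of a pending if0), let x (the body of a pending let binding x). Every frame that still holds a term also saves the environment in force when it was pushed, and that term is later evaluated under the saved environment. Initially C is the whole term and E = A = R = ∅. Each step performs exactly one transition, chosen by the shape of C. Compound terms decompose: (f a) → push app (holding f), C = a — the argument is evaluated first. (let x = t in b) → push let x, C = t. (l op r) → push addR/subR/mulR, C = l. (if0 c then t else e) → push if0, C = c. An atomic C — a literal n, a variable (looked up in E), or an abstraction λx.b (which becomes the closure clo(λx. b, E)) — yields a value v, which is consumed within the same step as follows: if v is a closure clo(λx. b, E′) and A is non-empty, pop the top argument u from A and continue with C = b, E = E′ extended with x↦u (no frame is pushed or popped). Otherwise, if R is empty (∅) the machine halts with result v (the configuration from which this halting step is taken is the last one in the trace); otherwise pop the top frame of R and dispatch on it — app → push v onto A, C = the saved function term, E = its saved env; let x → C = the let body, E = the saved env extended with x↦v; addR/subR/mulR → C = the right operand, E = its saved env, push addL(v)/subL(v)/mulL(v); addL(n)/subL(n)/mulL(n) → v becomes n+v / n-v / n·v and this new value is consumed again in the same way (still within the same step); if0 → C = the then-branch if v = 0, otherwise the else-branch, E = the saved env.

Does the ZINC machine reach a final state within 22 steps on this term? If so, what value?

0. [C=(((λy. (y + -3)) (0 + 4)) + (let p = 6 in (let w = p in 6))) | E=∅ | A=∅ | R=∅]
1. [C=((λy. (y + -3)) (0 + 4)) | E=∅ | A=∅ | R=[addR]]
2. [C=(0 + 4) | E=∅ | A=∅ | R=[app :: addR]]
3. [C=0 | E=∅ | A=∅ | R=[addR :: app :: addR]]
4. [C=4 | E=∅ | A=∅ | R=[addL(0) :: app :: addR]]
5. [C=(λy. (y + -3)) | E=∅ | A=[4] | R=[addR]]
6. [C=(y + -3) | E={y↦4} | A=∅ | R=[addR]]
7. [C=y | E={y↦4} | A=∅ | R=[addR :: addR]]
8. [C=-3 | E={y↦4} | A=∅ | R=[addL(4) :: addR]]
9. [C=(let p = 6 in (let w = p in 6)) | E=∅ | A=∅ | R=[addL(1)]]
10. [C=6 | E=∅ | A=∅ | R=[let p :: addL(1)]]
11. [C=(let w = p in 6) | E={p↦6} | A=∅ | R=[addL(1)]]
12. [C=p | E={p↦6} | A=∅ | R=[let w :: addL(1)]]
13. [C=6 | E={w↦6, p↦6} | A=∅ | R=[addL(1)]]
→ final value 7

Answer: 7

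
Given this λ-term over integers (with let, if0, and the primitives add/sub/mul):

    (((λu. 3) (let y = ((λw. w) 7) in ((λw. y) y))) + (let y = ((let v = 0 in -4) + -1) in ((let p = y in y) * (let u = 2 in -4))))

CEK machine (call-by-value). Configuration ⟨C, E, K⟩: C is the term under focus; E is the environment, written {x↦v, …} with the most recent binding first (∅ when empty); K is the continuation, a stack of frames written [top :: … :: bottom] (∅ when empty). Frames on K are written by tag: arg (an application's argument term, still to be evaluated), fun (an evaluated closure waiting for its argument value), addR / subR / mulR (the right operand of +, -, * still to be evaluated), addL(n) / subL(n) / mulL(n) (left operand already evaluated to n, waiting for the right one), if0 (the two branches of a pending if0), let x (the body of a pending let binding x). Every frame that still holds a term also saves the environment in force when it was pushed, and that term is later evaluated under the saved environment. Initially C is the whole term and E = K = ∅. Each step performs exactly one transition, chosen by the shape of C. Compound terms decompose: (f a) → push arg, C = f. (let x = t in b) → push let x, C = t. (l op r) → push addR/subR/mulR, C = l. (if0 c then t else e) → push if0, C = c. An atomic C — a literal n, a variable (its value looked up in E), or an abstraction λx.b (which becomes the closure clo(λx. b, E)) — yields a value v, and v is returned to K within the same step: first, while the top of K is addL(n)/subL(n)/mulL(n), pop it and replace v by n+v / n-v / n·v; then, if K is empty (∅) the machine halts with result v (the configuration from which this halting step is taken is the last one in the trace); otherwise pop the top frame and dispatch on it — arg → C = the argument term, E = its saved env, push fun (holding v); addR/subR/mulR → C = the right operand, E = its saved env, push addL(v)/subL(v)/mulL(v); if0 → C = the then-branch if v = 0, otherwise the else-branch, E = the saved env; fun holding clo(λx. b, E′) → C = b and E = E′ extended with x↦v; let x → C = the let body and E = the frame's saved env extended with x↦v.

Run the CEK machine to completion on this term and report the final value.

t=0: [C=(((λu. 3) (let y = ((λw. w) 7) in ((λw. y) y))) + (let y = ((let v = 0 in -4) + -1) in ((let p = y in y) * (let u = 2 in -4)))) | E=∅ | K=∅]
t=1: [C=((λu. 3) (let y = ((λw. w) 7) in ((λw. y) y))) | E=∅ | K=[addR]]
t=2: [C=(λu. 3) | E=∅ | K=[arg :: addR]]
t=3: [C=(let y = ((λw. w) 7) in ((λw. y) y)) | E=∅ | K=[fun :: addR]]
t=4: [C=((λw. w) 7) | E=∅ | K=[let y :: fun :: addR]]
t=5: [C=(λw. w) | E=∅ | K=[arg :: let y :: fun :: addR]]
t=6: [C=7 | E=∅ | K=[fun :: let y :: fun :: addR]]
t=7: [C=w | E={w↦7} | K=[let y :: fun :: addR]]
t=8: [C=((λw. y) y) | E={y↦7} | K=[fun :: addR]]
t=9: [C=(λw. y) | E={y↦7} | K=[arg :: fun :: addR]]
t=10: [C=y | E={y↦7} | K=[fun :: fun :: addR]]
t=11: [C=y | E={w↦7, y↦7} | K=[fun :: addR]]
t=12: [C=3 | E={u↦7} | K=[addR]]
t=13: [C=(let y = ((let v = 0 in -4) + -1) in ((let p = y in y) * (let u = 2 in -4))) | E=∅ | K=[addL(3)]]
t=14: [C=((let v = 0 in -4) + -1) | E=∅ | K=[let y :: addL(3)]]
t=15: [C=(let v = 0 in -4) | E=∅ | K=[addR :: let y :: addL(3)]]
t=16: [C=0 | E=∅ | K=[let v :: addR :: let y :: addL(3)]]
t=17: [C=-4 | E={v↦0} | K=[addR :: let y :: addL(3)]]
t=18: [C=-1 | E=∅ | K=[addL(-4) :: let y :: addL(3)]]
t=19: [C=((let p = y in y) * (let u = 2 in -4)) | E={y↦-5} | K=[addL(3)]]
t=20: [C=(let p = y in y) | E={y↦-5} | K=[mulR :: addL(3)]]
t=21: [C=y | E={y↦-5} | K=[let p :: mulR :: addL(3)]]
t=22: [C=y | E={p↦-5, y↦-5} | K=[mulR :: addL(3)]]
t=23: [C=(let u = 2 in -4) | E={y↦-5} | K=[mulL(-5) :: addL(3)]]
t=24: [C=2 | E={y↦-5} | K=[let u :: mulL(-5) :: addL(3)]]
t=25: [C=-4 | E={u↦2, y↦-5} | K=[mulL(-5) :: addL(3)]]
→ final value 23

Answer: 23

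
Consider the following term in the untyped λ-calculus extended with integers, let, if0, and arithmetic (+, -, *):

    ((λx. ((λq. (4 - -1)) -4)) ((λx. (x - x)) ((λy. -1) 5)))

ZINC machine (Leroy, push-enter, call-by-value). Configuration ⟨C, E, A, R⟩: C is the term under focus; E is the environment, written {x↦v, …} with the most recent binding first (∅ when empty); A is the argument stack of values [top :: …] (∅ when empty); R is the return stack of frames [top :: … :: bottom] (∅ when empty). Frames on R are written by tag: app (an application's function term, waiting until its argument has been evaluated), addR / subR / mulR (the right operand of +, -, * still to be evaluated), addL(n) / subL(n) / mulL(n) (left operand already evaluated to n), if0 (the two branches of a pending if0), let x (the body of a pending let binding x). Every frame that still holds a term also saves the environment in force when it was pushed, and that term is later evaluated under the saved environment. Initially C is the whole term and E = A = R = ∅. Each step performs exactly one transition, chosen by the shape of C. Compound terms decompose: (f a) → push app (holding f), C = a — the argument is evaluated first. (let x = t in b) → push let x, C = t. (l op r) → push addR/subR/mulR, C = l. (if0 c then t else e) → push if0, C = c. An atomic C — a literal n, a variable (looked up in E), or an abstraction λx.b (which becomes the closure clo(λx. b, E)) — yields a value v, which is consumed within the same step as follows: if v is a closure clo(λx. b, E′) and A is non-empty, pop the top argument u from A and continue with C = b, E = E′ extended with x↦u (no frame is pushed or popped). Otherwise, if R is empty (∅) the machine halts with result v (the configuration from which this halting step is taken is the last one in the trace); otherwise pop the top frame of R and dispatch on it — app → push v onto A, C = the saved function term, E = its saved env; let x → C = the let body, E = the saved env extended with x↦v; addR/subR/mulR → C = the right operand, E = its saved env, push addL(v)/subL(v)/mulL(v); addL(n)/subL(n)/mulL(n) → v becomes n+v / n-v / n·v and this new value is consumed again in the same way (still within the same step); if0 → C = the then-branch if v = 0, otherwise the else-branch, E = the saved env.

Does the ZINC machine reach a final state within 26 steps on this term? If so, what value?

Answer: 5

Execution trace:
step 0: <C=((λx. ((λq. (4 - -1)) -4)) ((λx. (x - x)) ((λy. -1) 5))), E=∅, A=∅, R=∅>
step 1: <C=((λx. (x - x)) ((λy. -1) 5)), E=∅, A=∅, R=[app]>
step 2: <C=((λy. -1) 5), E=∅, A=∅, R=[app :: app]>
step 3: <C=5, E=∅, A=∅, R=[app :: app :: app]>
step 4: <C=(λy. -1), E=∅, A=[5], R=[app :: app]>
step 5: <C=-1, E={y↦5}, A=∅, R=[app :: app]>
step 6: <C=(λx. (x - x)), E=∅, A=[-1], R=[app]>
step 7: <C=(x - x), E={x↦-1}, A=∅, R=[app]>
step 8: <C=x, E={x↦-1}, A=∅, R=[subR :: app]>
step 9: <C=x, E={x↦-1}, A=∅, R=[subL(-1) :: app]>
step 10: <C=(λx. ((λq. (4 - -1)) -4)), E=∅, A=[0], R=∅>
step 11: <C=((λq. (4 - -1)) -4), E={x↦0}, A=∅, R=∅>
step 12: <C=-4, E={x↦0}, A=∅, R=[app]>
step 13: <C=(λq. (4 - -1)), E={x↦0}, A=[-4], R=∅>
step 14: <C=(4 - -1), E={q↦-4, x↦0}, A=∅, R=∅>
step 15: <C=4, E={q↦-4, x↦0}, A=∅, R=[subR]>
step 16: <C=-1, E={q↦-4, x↦0}, A=∅, R=[subL(4)]>
→ final value 5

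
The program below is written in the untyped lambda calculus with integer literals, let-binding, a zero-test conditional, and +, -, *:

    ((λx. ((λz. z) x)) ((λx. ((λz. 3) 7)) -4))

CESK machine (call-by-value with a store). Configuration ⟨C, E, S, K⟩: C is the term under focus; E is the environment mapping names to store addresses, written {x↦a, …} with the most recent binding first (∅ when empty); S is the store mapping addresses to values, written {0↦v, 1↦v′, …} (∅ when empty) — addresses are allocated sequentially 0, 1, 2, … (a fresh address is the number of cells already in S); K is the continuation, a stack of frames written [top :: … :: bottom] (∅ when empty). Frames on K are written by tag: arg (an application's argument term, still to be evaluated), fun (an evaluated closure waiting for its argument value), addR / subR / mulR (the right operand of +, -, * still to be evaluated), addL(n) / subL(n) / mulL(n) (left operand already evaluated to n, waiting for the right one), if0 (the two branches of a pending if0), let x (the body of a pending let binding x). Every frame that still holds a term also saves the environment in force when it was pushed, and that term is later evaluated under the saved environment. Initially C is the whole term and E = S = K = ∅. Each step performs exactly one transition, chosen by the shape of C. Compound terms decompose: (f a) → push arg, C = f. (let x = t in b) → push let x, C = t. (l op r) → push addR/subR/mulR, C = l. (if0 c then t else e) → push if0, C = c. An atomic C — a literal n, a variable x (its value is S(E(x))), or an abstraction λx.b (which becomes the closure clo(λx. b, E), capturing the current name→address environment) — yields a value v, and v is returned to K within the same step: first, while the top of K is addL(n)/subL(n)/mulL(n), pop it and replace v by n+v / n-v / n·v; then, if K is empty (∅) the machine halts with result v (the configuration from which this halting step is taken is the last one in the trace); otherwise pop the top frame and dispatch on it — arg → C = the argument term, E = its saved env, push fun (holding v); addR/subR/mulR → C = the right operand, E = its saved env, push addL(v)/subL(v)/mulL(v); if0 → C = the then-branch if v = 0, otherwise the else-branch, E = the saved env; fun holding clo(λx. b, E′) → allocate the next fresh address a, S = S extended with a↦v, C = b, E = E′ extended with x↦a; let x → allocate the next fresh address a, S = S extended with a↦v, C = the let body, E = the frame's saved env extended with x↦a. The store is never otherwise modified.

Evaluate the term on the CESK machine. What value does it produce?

t=0: <C=((λx. ((λz. z) x)) ((λx. ((λz. 3) 7)) -4)), E=∅, S=∅, K=∅>
t=1: <C=(λx. ((λz. z) x)), E=∅, S=∅, K=[arg]>
t=2: <C=((λx. ((λz. 3) 7)) -4), E=∅, S=∅, K=[fun]>
t=3: <C=(λx. ((λz. 3) 7)), E=∅, S=∅, K=[arg :: fun]>
t=4: <C=-4, E=∅, S=∅, K=[fun :: fun]>
t=5: <C=((λz. 3) 7), E={x↦0}, S={0↦-4}, K=[fun]>
t=6: <C=(λz. 3), E={x↦0}, S={0↦-4}, K=[arg :: fun]>
t=7: <C=7, E={x↦0}, S={0↦-4}, K=[fun :: fun]>
t=8: <C=3, E={z↦1, x↦0}, S={0↦-4, 1↦7}, K=[fun]>
t=9: <C=((λz. z) x), E={x↦2}, S={0↦-4, 1↦7, 2↦3}, K=∅>
t=10: <C=(λz. z), E={x↦2}, S={0↦-4, 1↦7, 2↦3}, K=[arg]>
t=11: <C=x, E={x↦2}, S={0↦-4, 1↦7, 2↦3}, K=[fun]>
t=12: <C=z, E={z↦3, x↦2}, S={0↦-4, 1↦7, 2↦3, 3↦3}, K=∅>
→ final value 3

Answer: 3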